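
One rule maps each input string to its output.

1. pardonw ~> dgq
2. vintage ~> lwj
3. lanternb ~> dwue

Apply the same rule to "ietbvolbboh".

What's happening: shift every letter 3 places forward in the alphabet (wrapping around), then keep every other character starting from the second (positions 2nd, 4th, 6th, ...).
On "ietbvolbboh": the first step gives "lhweyroeerk", and the second then gives "herer".

herer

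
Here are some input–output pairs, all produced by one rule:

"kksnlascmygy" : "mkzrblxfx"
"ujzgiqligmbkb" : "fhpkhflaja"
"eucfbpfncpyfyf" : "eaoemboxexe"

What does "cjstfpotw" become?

seonsv

Each output is the input with this applied: shift every letter 1 place backward in the alphabet (wrapping around), then delete the first 3 characters.
"cjstfpotw" → "seonsv".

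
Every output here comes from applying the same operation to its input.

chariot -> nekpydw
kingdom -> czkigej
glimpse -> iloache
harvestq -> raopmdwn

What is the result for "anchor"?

dknwjy

Rule — move the first 3 characters to the end (rotate left by 3), then shift every letter 4 places backward in the alphabet (wrapping around).
For "anchor", step one produces "horanc"; step two turns that into "dknwjy".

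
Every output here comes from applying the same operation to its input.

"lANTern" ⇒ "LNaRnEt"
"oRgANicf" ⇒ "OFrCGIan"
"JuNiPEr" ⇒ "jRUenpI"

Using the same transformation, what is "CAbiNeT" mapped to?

The pattern: take characters alternately from the front and the back (1st, last, 2nd, 2nd-last, ...), then flip the case of every letter.
Applying that to "CAbiNeT" gives "ctaEBnI".

ctaEBnI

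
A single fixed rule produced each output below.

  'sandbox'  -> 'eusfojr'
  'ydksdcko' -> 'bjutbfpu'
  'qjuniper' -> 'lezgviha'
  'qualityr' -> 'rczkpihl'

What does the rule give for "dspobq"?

gfshuj

The transformation: move the first 2 characters to the end (rotate left by 2), then shift every letter 9 places backward in the alphabet (wrapping around).
Starting from "dspobq": after the first operation, "pobqds"; after the second, "gfshuj".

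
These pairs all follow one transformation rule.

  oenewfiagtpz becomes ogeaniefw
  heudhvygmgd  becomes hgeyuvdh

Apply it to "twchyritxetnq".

tewxcthiyr

Each output is the input with this applied: delete the last 3 characters, then take characters alternately from the front and the back (1st, last, 2nd, 2nd-last, ...).
On "twchyritxetnq": the first step gives "twchyritxe", and the second then gives "tewxcthiyr".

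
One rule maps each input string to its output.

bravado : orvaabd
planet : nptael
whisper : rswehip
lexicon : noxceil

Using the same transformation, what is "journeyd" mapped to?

ruydejno

What's happening: sort the characters into alphabetical order, then move the last 3 characters to the front (rotate right by 3).
Applying that to "journeyd" gives "ruydejno".
(Check on "bravado": → "aabdorv" → "orvaabd" ✓)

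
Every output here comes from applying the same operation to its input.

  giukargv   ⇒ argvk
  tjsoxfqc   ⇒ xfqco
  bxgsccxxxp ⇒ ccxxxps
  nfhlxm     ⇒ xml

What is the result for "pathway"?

The rule is to delete the first 3 characters, then move the first character to the end.
"pathway" → "hway" → "wayh".
(Check on "tjsoxfqc": → "oxfqc" → "xfqco" ✓)

wayh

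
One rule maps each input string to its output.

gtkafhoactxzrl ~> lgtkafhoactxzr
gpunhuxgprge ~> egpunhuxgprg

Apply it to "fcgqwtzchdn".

Each output is the input with this applied: move the last character to the front.
So "fcgqwtzchdn" becomes "nfcgqwtzchd".

nfcgqwtzchd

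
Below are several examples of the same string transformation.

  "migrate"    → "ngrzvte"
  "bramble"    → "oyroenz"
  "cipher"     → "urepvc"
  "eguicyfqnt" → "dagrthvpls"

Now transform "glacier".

What's happening: shift every letter 13 places forward in the alphabet (wrapping around) — i.e. ROT13, then move the last 3 characters to the front (rotate right by 3).
On "glacier": the first step gives "tynpvre", and the second then gives "vretynp".

vretynp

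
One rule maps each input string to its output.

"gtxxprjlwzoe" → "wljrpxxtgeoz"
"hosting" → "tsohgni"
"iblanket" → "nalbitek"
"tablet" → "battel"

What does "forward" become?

In each case the input is transformed by: reverse the string, then move the first 3 characters to the end (rotate left by 3).
On "forward": the first step gives "drawrof", and the second then gives "wrofdra".

wrofdra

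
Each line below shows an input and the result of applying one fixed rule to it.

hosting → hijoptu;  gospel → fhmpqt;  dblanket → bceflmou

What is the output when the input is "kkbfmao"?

The transformation: sort the characters into alphabetical order, then shift every letter 1 place forward in the alphabet (wrapping around).
Applying both steps to "kkbfmao": "abfkkmo", then "bcgllnp".

bcgllnp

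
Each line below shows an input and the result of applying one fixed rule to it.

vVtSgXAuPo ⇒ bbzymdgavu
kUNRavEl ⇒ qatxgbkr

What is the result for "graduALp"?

mxgjagrv

What's happening: shift every letter 6 places forward in the alphabet (wrapping around), then convert every letter to lowercase.
Working it through for "graduALp": intermediate "mxgjaGRv", final "mxgjagrv".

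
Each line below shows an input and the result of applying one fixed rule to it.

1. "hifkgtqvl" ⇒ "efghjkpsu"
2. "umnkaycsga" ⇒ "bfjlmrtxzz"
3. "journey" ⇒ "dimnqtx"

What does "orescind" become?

Rule — shift every letter 1 place backward in the alphabet (wrapping around), then sort the characters into alphabetical order.
For "orescind", step one produces "nqdrbhmc"; step two turns that into "bcdhmnqr".
(Check on "umnkaycsga": → "tlmjzxbrfz" → "bfjlmrtxzz" ✓)

bcdhmnqr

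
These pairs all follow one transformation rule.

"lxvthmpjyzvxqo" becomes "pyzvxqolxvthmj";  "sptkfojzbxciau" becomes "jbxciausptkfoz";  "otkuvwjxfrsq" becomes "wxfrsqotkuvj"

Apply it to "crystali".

Looking at the pairs, the operation is to swap the front and back halves of the string, then swap the first and last characters.
On "crystali" that produces "salicryt".

salicryt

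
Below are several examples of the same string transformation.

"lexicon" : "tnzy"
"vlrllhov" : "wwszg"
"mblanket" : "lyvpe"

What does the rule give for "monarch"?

lcns

Each output is the input with this applied: shift every letter 11 places forward in the alphabet (wrapping around), then delete the first 3 characters.
"monarch" → "xzylcns" → "lcns".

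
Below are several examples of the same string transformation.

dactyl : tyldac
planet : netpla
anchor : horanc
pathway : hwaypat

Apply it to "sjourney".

urneysjo

Each output is the input with this applied: move the first 3 characters to the end (rotate left by 3).
So "sjourney" becomes "urneysjo".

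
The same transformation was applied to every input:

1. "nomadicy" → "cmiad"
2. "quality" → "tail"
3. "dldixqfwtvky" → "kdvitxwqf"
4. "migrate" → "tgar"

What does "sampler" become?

emlp

Each output is the input with this applied: take characters alternately from the front and the back (1st, last, 2nd, 2nd-last, ...), then delete the first 3 characters.
Applying both steps to "sampler": "sraemlp", then "emlp".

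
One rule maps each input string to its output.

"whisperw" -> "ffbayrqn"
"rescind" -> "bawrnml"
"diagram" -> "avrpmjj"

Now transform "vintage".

The rule is to sort the characters into reverse alphabetical order, then shift every letter 9 places forward in the alphabet (wrapping around).
Starting from "vintage": after the first operation, "vtnigea"; after the second, "ecwrpnj".

ecwrpnj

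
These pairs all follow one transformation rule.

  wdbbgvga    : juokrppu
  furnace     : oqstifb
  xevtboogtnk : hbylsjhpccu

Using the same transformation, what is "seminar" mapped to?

Rule — move the last 3 characters to the front (rotate right by 3), then shift every letter 12 places backward in the alphabet (wrapping around).
Working it through for "seminar": intermediate "narsemi", final "bofgsaw".

bofgsaw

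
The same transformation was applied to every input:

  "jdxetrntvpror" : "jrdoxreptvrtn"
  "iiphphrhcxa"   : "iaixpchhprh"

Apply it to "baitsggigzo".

boazigtisgg

Each output is the input with this applied: take characters alternately from the front and the back (1st, last, 2nd, 2nd-last, ...).
For "baitsggigzo" the result is "boazigtisgg".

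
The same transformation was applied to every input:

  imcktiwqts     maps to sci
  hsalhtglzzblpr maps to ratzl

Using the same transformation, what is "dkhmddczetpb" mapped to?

bhde

What's happening: move the last 2 characters to the front (rotate right by 2), then keep one character in every 3, starting at position 2 (positions 2nd, 5th, 8th, ...).
On "dkhmddczetpb" that produces "bhde".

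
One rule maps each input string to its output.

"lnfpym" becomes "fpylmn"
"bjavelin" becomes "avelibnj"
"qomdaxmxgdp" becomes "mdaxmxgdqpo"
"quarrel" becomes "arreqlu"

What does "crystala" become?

ystalcar

Rule — swap the first and last characters, then move the first 2 characters to the end (rotate left by 2).
Working it through for "crystala": intermediate "arystalc", final "ystalcar".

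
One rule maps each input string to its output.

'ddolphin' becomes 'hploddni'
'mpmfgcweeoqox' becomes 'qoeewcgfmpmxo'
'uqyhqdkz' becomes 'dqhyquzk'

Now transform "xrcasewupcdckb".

cdcpuwesacrxbk

The pattern: move the last 2 characters to the front (rotate right by 2), then reverse the string.
On "xrcasewupcdckb": the first step gives "kbxrcasewupcdc", and the second then gives "cdcpuwesacrxbk".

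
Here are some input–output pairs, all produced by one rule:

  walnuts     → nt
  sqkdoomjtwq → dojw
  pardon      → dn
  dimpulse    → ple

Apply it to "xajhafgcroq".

hfco

What's happening: keep every other character starting from the second (positions 2nd, 4th, 6th, ...), then delete the first character.
Working it through for "xajhafgcroq": intermediate "ahfco", final "hfco".
(Check on "walnuts": → "ant" → "nt" ✓)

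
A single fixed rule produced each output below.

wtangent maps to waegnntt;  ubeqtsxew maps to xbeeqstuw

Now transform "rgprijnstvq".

The rule is to sort the characters into alphabetical order, then move the last character to the front.
Starting from "rgprijnstvq": after the first operation, "gijnpqrrstv"; after the second, "vgijnpqrrst".

vgijnpqrrst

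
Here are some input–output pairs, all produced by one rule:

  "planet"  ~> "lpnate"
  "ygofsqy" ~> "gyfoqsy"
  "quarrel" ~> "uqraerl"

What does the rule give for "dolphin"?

The rule is to swap each adjacent pair of characters (1↔2, 3↔4, ...).
Applying that to "dolphin" gives "odplihn".

odplihn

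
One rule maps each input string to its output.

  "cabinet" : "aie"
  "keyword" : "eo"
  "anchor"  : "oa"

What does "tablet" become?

Each output is the input with this applied: move the first character to the end, then keep only the vowels.
Starting from "tablet": after the first operation, "ablett"; after the second, "ae".

ae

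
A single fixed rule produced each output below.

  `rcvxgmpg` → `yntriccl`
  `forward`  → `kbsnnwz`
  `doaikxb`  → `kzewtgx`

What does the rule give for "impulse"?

ieqloha

In each case the input is transformed by: shift every letter 4 places backward in the alphabet (wrapping around), then swap each adjacent pair of characters (1↔2, 3↔4, ...).
On "impulse": the first step gives "eilqhoa", and the second then gives "ieqloha".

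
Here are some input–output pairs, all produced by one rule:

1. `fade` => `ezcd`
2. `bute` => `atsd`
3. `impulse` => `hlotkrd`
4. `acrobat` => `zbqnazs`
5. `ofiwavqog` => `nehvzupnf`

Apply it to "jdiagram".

What's happening: shift every letter 1 place backward in the alphabet (wrapping around).
"jdiagram" → "ichzfqzl".

ichzfqzl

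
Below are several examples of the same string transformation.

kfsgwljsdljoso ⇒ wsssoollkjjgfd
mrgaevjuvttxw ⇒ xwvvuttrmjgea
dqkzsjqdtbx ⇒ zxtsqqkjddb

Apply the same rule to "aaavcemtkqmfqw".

wvtqqmmkfecaaa

Looking at the pairs, the operation is to sort the characters into reverse alphabetical order.
For "aaavcemtkqmfqw" the result is "wvtqqmmkfecaaa".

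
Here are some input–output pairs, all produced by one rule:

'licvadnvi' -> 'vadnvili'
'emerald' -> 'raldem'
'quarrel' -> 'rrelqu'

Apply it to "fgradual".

adualfg

Each output is the input with this applied: move the first 2 characters to the end (rotate left by 2), then delete the first character.
Applying both steps to "fgradual": "radualfg", then "adualfg".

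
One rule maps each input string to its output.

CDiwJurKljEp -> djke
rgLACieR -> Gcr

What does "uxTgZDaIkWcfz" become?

Rule — flip the case of every letter, then keep one character in every 3, starting at position 2 (positions 2nd, 5th, 8th, ...).
Applying that to "uxTgZDaIkWcfz" gives "XziC".

XziC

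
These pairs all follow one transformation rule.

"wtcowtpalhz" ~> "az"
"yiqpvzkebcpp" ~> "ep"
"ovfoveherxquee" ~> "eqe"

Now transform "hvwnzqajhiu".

ju

The transformation: keep one character in every 3, starting at position 2 (positions 2nd, 5th, 8th, ...), then delete the first 2 characters.
On "hvwnzqajhiu": the first step gives "vzju", and the second then gives "ju".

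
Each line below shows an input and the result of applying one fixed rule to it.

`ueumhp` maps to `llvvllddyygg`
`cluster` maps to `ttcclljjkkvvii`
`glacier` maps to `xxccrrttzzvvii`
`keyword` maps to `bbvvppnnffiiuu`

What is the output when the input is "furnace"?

The pattern: shift every letter 9 places backward in the alphabet (wrapping around), then double every character.
For "furnace", step one produces "wliertv"; step two turns that into "wwlliieerrttvv".
(Check on "keyword": → "bvpnfiu" → "bbvvppnnffiiuu" ✓)

wwlliieerrttvv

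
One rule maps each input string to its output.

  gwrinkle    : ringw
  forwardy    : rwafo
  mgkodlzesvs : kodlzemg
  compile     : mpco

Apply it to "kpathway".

In each case the input is transformed by: delete the last 3 characters, then move the first 2 characters to the end (rotate left by 2).
Starting from "kpathway": after the first operation, "kpath"; after the second, "athkp".

athkp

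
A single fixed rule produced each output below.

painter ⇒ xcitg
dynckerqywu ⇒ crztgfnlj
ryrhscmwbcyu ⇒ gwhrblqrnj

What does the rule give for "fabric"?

Rule — delete the first 2 characters, then shift every letter 11 places backward in the alphabet (wrapping around).
Applying both steps to "fabric": "bric", then "qgxr".

qgxr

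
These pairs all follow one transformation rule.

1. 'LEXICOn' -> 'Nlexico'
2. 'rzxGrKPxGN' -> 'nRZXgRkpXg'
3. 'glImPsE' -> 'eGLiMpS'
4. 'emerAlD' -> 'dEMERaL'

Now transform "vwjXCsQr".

RVWJxcSq

The pattern: move the last character to the front, then flip the case of every letter.
"vwjXCsQr" → "rvwjXCsQ" → "RVWJxcSq".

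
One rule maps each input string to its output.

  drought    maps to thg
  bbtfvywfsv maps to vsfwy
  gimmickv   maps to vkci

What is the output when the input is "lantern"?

The rule is to take characters alternately from the front and the back (1st, last, 2nd, 2nd-last, ...), then keep every other character starting from the second (positions 2nd, 4th, 6th, ...).
"lantern" → "nre".
(Check on "drought": → "dtrhogu" → "thg" ✓)

nre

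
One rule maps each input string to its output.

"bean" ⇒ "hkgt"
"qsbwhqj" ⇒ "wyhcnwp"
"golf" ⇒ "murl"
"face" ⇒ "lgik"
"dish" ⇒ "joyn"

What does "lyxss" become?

The pattern: shift every letter 6 places forward in the alphabet (wrapping around).
On "lyxss" that produces "redyy".

redyy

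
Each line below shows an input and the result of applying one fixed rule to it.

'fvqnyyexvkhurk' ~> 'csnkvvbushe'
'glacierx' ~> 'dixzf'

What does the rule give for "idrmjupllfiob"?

In each case the input is transformed by: shift every letter 3 places backward in the alphabet (wrapping around), then delete the last 3 characters.
Applying both steps to "idrmjupllfiob": "faojgrmiicfly", then "faojgrmiic".

faojgrmiic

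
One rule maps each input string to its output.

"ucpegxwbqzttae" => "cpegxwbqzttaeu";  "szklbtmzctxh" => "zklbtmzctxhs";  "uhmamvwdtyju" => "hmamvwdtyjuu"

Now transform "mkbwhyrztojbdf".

kbwhyrztojbdfm

Rule — move the first character to the end.
"mkbwhyrztojbdf" → "kbwhyrztojbdfm".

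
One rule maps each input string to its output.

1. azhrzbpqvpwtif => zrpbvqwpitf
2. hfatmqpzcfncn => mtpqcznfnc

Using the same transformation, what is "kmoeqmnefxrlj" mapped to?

In each case the input is transformed by: delete the first 3 characters, then swap each adjacent pair of characters (1↔2, 3↔4, ...).
Applying both steps to "kmoeqmnefxrlj": "eqmnefxrlj", then "qenmferxjl".
(Check on "azhrzbpqvpwtif": → "rzbpqvpwtif" → "zrpbvqwpitf" ✓)

qenmferxjl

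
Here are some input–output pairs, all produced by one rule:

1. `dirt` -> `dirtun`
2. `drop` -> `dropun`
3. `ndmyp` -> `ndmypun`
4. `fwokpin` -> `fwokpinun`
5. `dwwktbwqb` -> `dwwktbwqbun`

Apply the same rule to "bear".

bearun

The transformation: append "un".
For "bear" the result is "bearun".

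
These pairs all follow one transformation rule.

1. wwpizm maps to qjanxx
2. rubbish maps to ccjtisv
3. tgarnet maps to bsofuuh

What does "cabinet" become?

cjofudb

Looking at the pairs, the operation is to move the first 2 characters to the end (rotate left by 2), then shift every letter 1 place forward in the alphabet (wrapping around).
Working it through for "cabinet": intermediate "binetca", final "cjofudb".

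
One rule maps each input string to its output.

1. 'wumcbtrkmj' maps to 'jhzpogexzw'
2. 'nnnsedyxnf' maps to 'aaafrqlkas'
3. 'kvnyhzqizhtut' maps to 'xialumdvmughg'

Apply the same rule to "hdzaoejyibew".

uqmnbrwlvorj

The pattern: shift every letter 13 places forward in the alphabet (wrapping around) — i.e. ROT13.
So "hdzaoejyibew" becomes "uqmnbrwlvorj".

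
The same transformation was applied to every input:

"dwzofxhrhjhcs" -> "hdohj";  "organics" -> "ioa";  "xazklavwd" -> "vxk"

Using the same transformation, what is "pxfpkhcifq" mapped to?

ippc

The rule is to move the last 3 characters to the front (rotate right by 3), then keep one character in every 3, starting at position 1 (positions 1st, 4th, 7th, ...).
For "pxfpkhcifq" the result is "ippc".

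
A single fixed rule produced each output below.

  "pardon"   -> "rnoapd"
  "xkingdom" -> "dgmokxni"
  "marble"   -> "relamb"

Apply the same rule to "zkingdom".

dgmokzni

What's happening: swap each adjacent pair of characters (1↔2, 3↔4, ...), then swap the front and back halves of the string.
On "zkingdom": the first step gives "kznidgmo", and the second then gives "dgmokzni".
(Check on "xkingdom": → "kxnidgmo" → "dgmokxni" ✓)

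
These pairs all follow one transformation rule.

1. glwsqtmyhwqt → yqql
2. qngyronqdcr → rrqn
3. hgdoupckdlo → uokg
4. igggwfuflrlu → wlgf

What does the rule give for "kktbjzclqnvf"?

vlkj

The transformation: keep one character in every 3, starting at position 2 (positions 2nd, 5th, 8th, ...), then sort the characters into reverse alphabetical order.
"kktbjzclqnvf" → "kjlv" → "vlkj".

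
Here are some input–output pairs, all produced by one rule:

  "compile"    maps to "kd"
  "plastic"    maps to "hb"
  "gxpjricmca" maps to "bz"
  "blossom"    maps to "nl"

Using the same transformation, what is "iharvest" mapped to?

rs

In each case the input is transformed by: shift every letter 1 place backward in the alphabet (wrapping around), then keep only the last 2 characters.
"iharvest" → "hgzqudrs" → "rs".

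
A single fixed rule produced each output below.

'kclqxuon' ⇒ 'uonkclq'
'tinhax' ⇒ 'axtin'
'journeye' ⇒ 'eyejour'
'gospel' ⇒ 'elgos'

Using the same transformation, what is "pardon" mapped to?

In each case the input is transformed by: swap the front and back halves of the string, then delete the first character.
Starting from "pardon": after the first operation, "donpar"; after the second, "onpar".

onpar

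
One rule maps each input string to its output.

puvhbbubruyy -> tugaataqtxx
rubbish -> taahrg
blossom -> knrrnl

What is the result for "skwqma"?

jvplz

The transformation: delete the first character, then shift every letter 1 place backward in the alphabet (wrapping around).
On "skwqma": the first step gives "kwqma", and the second then gives "jvplz".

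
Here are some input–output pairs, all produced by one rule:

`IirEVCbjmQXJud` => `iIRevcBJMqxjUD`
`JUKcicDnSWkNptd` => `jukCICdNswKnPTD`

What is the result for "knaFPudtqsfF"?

KNAfpUDTQSFf

In each case the input is transformed by: flip the case of every letter.
So "knaFPudtqsfF" becomes "KNAfpUDTQSFf".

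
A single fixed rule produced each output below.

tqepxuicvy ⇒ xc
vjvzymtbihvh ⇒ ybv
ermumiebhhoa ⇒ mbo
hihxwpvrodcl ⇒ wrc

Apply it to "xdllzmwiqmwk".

ziw

In each case the input is transformed by: delete the first 3 characters, then keep one character in every 3, starting at position 2 (positions 2nd, 5th, 8th, ...).
On "xdllzmwiqmwk" that produces "ziw".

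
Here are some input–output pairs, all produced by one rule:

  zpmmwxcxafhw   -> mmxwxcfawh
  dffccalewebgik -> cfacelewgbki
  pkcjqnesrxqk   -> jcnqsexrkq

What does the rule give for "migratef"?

Rule — delete the first 2 characters, then swap each adjacent pair of characters (1↔2, 3↔4, ...).
Starting from "migratef": after the first operation, "gratef"; after the second, "rgtafe".

rgtafe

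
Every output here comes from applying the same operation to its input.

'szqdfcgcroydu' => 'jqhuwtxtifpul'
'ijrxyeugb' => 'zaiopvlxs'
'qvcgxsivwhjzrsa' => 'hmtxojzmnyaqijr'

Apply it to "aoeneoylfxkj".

rfvevfpcwoba

The pattern: shift every letter 9 places backward in the alphabet (wrapping around).
For "aoeneoylfxkj" the result is "rfvevfpcwoba".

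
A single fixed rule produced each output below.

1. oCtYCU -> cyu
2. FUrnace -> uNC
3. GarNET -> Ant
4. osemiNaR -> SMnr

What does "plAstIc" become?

LSi

In each case the input is transformed by: flip the case of every letter, then keep every other character starting from the second (positions 2nd, 4th, 6th, ...).
"plAstIc" → "PLaSTiC" → "LSi".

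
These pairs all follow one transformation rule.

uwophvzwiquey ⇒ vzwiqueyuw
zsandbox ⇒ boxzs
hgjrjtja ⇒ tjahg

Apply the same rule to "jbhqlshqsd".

The transformation: move the first 2 characters to the end (rotate left by 2), then delete the first 3 characters.
Starting from "jbhqlshqsd": after the first operation, "hqlshqsdjb"; after the second, "shqsdjb".
(Check on "uwophvzwiquey": → "ophvzwiqueyuw" → "vzwiqueyuw" ✓)

shqsdjb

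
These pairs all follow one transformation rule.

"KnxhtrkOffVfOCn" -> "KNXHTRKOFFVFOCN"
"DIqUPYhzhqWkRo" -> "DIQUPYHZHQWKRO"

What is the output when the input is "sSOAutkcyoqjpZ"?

SSOAUTKCYOQJPZ

The transformation: convert every letter to uppercase.
Doing the same to "sSOAutkcyoqjpZ": "SSOAUTKCYOQJPZ".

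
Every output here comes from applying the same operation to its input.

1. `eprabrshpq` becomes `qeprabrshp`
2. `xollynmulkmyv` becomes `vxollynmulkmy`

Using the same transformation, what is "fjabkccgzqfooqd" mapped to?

dfjabkccgzqfooq

The pattern: move the last character to the front.
On "fjabkccgzqfooqd" that produces "dfjabkccgzqfooq".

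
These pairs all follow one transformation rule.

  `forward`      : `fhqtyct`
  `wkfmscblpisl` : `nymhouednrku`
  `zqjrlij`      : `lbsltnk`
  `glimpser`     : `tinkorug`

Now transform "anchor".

Looking at the pairs, the operation is to shift every letter 2 places forward in the alphabet (wrapping around), then move the last character to the front.
For "anchor", step one produces "cpejqt"; step two turns that into "tcpejq".

tcpejq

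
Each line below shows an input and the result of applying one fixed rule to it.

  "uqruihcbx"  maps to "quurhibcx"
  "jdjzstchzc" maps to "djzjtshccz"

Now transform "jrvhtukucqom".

rjhvutukqcmo

The transformation: swap each adjacent pair of characters (1↔2, 3↔4, ...).
On "jrvhtukucqom" that produces "rjhvutukqcmo".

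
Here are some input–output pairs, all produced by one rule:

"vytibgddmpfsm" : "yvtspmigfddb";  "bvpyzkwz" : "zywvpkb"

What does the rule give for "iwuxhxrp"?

The rule is to delete the last character, then sort the characters into reverse alphabetical order.
For "iwuxhxrp", step one produces "iwuxhxr"; step two turns that into "xxwurih".

xxwurih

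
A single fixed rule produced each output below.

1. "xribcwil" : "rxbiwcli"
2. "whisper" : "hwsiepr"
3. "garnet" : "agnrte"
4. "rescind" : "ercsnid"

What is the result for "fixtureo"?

Looking at the pairs, the operation is to swap each adjacent pair of characters (1↔2, 3↔4, ...).
"fixtureo" → "iftxruoe".

iftxruoe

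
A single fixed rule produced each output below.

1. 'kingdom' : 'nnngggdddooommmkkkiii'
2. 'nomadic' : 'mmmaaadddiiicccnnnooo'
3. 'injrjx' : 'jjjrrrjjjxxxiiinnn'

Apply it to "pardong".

rrrdddooonnngggpppaaa

The rule is to move the first 2 characters to the end (rotate left by 2), then repeat every character 3 times.
On "pardong": the first step gives "rdongpa", and the second then gives "rrrdddooonnngggpppaaa".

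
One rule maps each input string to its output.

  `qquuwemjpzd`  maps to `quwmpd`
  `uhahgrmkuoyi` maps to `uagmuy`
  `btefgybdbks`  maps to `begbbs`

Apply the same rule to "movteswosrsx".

mvewss

In each case the input is transformed by: keep every other character starting from the first (positions 1st, 3rd, 5th, ...).
For "movteswosrsx" the result is "mvewss".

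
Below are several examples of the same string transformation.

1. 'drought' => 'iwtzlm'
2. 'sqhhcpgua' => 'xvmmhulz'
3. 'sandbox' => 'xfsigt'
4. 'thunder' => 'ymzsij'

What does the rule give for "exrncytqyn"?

Rule — delete the last character, then shift every letter 5 places forward in the alphabet (wrapping around).
Applying both steps to "exrncytqyn": "exrncytqy", then "jcwshdyvd".

jcwshdyvd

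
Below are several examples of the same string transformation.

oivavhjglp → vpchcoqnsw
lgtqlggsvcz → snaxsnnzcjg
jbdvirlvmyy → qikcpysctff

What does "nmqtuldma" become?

What's happening: shift every letter 7 places forward in the alphabet (wrapping around).
So "nmqtuldma" becomes "utxabskth".

utxabskth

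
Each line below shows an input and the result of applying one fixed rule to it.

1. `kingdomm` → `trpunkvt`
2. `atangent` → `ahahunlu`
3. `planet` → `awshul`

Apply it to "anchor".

The rule is to shift every letter 7 places forward in the alphabet (wrapping around), then move the last character to the front.
On "anchor": the first step gives "hujovy", and the second then gives "yhujov".

yhujov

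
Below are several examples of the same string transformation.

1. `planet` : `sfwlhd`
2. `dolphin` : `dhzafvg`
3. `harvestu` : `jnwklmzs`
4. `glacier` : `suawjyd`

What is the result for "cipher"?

hzwjua

Each output is the input with this applied: shift every letter 8 places backward in the alphabet (wrapping around), then move the first 2 characters to the end (rotate left by 2).
Applying both steps to "cipher": "uahzwj", then "hzwjua".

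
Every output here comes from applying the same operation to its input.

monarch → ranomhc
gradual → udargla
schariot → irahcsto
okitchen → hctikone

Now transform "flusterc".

etsulfcr

The pattern: move the last 2 characters to the front (rotate right by 2), then reverse the string.
Working it through for "flusterc": intermediate "rcfluste", final "etsulfcr".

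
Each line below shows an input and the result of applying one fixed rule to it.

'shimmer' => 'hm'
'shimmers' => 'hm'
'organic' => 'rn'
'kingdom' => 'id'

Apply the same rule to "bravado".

The rule is to move the last character to the front, then keep one character in every 3, starting at position 3 (positions 3rd, 6th, 9th, ...).
Applying that to "bravado" gives "ra".

ra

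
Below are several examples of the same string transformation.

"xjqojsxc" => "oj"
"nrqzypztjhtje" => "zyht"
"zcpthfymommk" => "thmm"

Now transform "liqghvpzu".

ghu

Rule — swap each adjacent pair of characters (1↔2, 3↔4, ...), then keep one character in every 3, starting at position 3 (positions 3rd, 6th, 9th, ...).
Starting from "liqghvpzu": after the first operation, "ilgqvhzpu"; after the second, "ghu".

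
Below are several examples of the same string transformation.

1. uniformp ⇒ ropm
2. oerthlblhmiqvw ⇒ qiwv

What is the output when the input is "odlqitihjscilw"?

Rule — swap each adjacent pair of characters (1↔2, 3↔4, ...), then keep only the last 4 characters.
"odlqitihjscilw" → "doqltihisjicwl" → "icwl".

icwl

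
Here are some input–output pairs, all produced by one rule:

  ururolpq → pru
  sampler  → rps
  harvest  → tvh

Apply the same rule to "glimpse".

The pattern: keep one character in every 3, starting at position 1 (positions 1st, 4th, 7th, ...), then reverse the string.
Doing the same to "glimpse": "emg".

emg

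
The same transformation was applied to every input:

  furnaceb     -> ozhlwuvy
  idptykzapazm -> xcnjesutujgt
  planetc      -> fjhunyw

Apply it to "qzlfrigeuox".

tkzfclyaior

The rule is to swap each adjacent pair of characters (1↔2, 3↔4, ...), then shift every letter 6 places backward in the alphabet (wrapping around).
Starting from "qzlfrigeuox": after the first operation, "zqfliregoux"; after the second, "tkzfclyaior".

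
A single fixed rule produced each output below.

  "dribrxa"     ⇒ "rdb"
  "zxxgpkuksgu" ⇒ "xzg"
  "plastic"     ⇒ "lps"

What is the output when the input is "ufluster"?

Looking at the pairs, the operation is to swap each adjacent pair of characters (1↔2, 3↔4, ...), then keep only the first 3 characters.
Working it through for "ufluster": intermediate "fuultsre", final "fuu".

fuu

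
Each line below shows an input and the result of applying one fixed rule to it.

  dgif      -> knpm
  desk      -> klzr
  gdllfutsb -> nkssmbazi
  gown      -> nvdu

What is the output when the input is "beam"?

ilht

The pattern: shift every letter 7 places forward in the alphabet (wrapping around).
So "beam" becomes "ilht".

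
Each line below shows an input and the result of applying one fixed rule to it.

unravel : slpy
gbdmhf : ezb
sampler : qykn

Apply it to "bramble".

What's happening: shift every letter 2 places backward in the alphabet (wrapping around), then delete the last 3 characters.
Doing the same to "bramble": "zpyk".

zpyk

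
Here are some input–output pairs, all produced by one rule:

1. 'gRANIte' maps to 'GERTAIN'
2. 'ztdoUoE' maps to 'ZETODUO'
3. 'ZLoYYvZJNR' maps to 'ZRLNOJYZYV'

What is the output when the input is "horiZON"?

Each output is the input with this applied: take characters alternately from the front and the back (1st, last, 2nd, 2nd-last, ...), then convert every letter to uppercase.
On "horiZON": the first step gives "hNoOrZi", and the second then gives "HNOORZI".

HNOORZI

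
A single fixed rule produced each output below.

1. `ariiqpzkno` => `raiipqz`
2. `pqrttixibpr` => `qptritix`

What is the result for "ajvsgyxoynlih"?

In each case the input is transformed by: delete the last 3 characters, then swap each adjacent pair of characters (1↔2, 3↔4, ...).
Working it through for "ajvsgyxoynlih": intermediate "ajvsgyxoyn", final "jasvygoxny".

jasvygoxny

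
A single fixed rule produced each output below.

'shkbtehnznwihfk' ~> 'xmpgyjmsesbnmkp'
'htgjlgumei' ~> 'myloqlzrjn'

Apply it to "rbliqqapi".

In each case the input is transformed by: shift every letter 5 places forward in the alphabet (wrapping around).
So "rbliqqapi" becomes "wgqnvvfun".

wgqnvvfun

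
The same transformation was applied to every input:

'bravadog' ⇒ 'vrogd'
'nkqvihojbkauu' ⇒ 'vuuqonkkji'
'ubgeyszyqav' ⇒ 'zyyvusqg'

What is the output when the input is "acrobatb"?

Looking at the pairs, the operation is to sort the characters into reverse alphabetical order, then delete the last 3 characters.
On "acrobatb": the first step gives "trocbbaa", and the second then gives "trocb".

trocb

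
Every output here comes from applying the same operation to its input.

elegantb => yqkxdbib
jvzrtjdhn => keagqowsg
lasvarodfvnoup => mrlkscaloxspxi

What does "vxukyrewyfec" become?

zbcvtbovhrus

In each case the input is transformed by: reverse the string, then shift every letter 3 places backward in the alphabet (wrapping around).
Starting from "vxukyrewyfec": after the first operation, "cefywerykuxv"; after the second, "zbcvtbovhrus".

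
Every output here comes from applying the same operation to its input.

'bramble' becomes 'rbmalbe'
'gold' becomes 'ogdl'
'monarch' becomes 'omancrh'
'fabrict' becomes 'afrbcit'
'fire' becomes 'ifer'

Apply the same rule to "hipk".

ihkp

The transformation: swap each adjacent pair of characters (1↔2, 3↔4, ...).
So "hipk" becomes "ihkp".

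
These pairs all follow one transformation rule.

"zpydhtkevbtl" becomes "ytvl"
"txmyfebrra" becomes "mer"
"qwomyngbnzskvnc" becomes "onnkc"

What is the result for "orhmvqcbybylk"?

hqyl

Looking at the pairs, the operation is to keep one character in every 3, starting at position 3 (positions 3rd, 6th, 9th, ...).
For "orhmvqcbybylk" the result is "hqyl".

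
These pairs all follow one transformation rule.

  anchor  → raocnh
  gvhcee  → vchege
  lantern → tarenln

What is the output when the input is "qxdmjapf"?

xaqdpfmj

Rule — sort the characters into reverse alphabetical order, then take characters alternately from the front and the back (1st, last, 2nd, 2nd-last, ...).
Applying both steps to "qxdmjapf": "xqpmjfda", then "xaqdpfmj".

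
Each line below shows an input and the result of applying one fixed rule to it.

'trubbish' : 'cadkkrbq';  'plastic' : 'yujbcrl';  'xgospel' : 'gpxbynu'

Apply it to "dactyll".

The pattern: shift every letter 9 places forward in the alphabet (wrapping around).
Applying that to "dactyll" gives "mjlchuu".

mjlchuu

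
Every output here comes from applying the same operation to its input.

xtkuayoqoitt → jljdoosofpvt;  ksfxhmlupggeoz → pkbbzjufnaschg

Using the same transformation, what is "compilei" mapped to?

dgzdxjhk

The pattern: shift every letter 5 places backward in the alphabet (wrapping around), then swap the front and back halves of the string.
Starting from "compilei": after the first operation, "xjhkdgzd"; after the second, "dgzdxjhk".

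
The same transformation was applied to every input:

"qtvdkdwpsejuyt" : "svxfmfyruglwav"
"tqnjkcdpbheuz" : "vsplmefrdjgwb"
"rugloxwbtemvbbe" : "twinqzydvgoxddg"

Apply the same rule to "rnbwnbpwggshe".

The transformation: shift every letter 2 places forward in the alphabet (wrapping around).
Applying that to "rnbwnbpwggshe" gives "tpdypdryiiujg".

tpdypdryiiujg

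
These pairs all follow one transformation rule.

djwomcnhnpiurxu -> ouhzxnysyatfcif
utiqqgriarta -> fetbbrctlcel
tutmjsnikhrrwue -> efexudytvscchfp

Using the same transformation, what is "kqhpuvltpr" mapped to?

vbsafgweac

The pattern: shift every letter 11 places forward in the alphabet (wrapping around).
So "kqhpuvltpr" becomes "vbsafgweac".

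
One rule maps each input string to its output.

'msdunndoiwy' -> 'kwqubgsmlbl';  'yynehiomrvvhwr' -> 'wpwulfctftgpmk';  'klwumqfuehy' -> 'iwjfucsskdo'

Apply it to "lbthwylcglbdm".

jkzbrzfjuewaj

What's happening: shift every letter 2 places backward in the alphabet (wrapping around), then take characters alternately from the front and the back (1st, last, 2nd, 2nd-last, ...).
On "lbthwylcglbdm": the first step gives "jzrfuwjaejzbk", and the second then gives "jkzbrzfjuewaj".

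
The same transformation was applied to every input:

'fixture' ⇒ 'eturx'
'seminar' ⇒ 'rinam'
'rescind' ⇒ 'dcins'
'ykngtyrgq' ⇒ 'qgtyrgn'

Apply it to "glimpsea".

ampsei

The pattern: delete the first 2 characters, then swap the first and last characters.
On "glimpsea": the first step gives "impsea", and the second then gives "ampsei".
(Check on "ykngtyrgq": → "ngtyrgq" → "qgtyrgn" ✓)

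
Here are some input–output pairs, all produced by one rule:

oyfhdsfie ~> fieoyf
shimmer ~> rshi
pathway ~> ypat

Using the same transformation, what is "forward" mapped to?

The transformation: move the first 3 characters to the end (rotate left by 3), then delete the first 3 characters.
Doing the same to "forward": "dfor".

dfor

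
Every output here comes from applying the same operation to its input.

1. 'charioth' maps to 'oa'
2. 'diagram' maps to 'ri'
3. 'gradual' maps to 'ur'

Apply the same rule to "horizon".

Each output is the input with this applied: reverse the string, then keep one character in every 3, starting at position 3 (positions 3rd, 6th, 9th, ...).
Applying that to "horizon" gives "zo".
(Check on "charioth": → "htoirahc" → "oa" ✓)

zo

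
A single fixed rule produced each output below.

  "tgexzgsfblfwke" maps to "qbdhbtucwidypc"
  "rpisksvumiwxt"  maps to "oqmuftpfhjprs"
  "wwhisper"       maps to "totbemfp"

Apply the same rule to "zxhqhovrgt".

The pattern: shift every letter 3 places backward in the alphabet (wrapping around), then take characters alternately from the front and the back (1st, last, 2nd, 2nd-last, ...).
Applying both steps to "zxhqhovrgt": "wuenelsodq", then "wqudeonsel".

wqudeonsel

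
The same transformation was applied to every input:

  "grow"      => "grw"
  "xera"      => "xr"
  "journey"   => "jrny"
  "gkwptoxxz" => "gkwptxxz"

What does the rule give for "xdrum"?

xdrm

The transformation: remove every vowel.
Doing the same to "xdrum": "xdrm".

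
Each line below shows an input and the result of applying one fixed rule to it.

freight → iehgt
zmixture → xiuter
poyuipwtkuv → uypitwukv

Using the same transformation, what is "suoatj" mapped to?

aojt

What's happening: swap each adjacent pair of characters (1↔2, 3↔4, ...), then delete the first 2 characters.
Working it through for "suoatj": intermediate "usaojt", final "aojt".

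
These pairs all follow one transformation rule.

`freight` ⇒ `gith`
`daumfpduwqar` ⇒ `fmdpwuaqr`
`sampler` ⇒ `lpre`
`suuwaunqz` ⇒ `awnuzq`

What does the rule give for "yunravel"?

arevl

Each output is the input with this applied: delete the first 3 characters, then swap each adjacent pair of characters (1↔2, 3↔4, ...).
Working it through for "yunravel": intermediate "ravel", final "arevl".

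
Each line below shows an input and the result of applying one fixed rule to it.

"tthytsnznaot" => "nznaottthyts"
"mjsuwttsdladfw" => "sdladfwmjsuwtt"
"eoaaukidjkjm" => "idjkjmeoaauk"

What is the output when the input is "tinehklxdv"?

klxdvtineh

The rule is to swap the front and back halves of the string.
So "tinehklxdv" becomes "klxdvtineh".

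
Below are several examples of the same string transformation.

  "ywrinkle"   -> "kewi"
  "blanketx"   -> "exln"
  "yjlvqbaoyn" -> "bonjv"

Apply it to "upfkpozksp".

In each case the input is transformed by: keep every other character starting from the second (positions 2nd, 4th, 6th, ...), then move the first 2 characters to the end (rotate left by 2).
Doing the same to "upfkpozksp": "okppk".

okppk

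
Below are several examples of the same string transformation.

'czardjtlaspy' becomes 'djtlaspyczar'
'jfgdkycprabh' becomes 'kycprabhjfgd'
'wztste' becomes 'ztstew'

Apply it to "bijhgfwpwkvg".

In each case the input is transformed by: move the last 2 characters to the front (rotate right by 2), then swap the front and back halves of the string.
For "bijhgfwpwkvg", step one produces "vgbijhgfwpwk"; step two turns that into "gfwpwkvgbijh".

gfwpwkvgbijh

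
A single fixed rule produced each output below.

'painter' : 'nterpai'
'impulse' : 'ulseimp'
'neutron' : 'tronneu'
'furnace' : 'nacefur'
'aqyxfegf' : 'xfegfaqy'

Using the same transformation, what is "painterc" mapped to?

The pattern: move the first 3 characters to the end (rotate left by 3).
"painterc" → "ntercpai".

ntercpai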